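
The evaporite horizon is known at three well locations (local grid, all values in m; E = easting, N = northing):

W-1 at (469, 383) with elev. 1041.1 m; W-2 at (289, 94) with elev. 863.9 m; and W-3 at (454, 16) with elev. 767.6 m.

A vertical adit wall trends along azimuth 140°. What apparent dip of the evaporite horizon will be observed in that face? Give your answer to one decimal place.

Let the plane be z = a·E + b·N + c.
W-2−W-1: −180a − 289b = −177.2;  W-3−W-1: −15a − 367b = −273.5.
Solving gives a = −0.22696, b = 0.75451.
Unit vector along 140° is (sin 140°, cos 140°) = (0.6428, -0.7660).
Slope in that direction = a·(0.6428) + b·(-0.7660) = −0.72387.
Apparent dip = arctan|0.72387| = 35.9° (true dip is 38.2°, so apparent ≤ true as expected).

35.9°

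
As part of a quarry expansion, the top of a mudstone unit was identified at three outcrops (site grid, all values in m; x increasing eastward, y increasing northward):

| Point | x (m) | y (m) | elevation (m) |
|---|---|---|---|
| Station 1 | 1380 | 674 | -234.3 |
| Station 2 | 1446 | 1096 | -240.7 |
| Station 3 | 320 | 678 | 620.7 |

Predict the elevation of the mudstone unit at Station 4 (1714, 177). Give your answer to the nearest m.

Two edge vectors: Station 1→Station 2 = (66, 422, -6.4), Station 1→Station 3 = (-1060, 4, 855).
Normal n = (Station 1→Station 2) × (Station 1→Station 3) = (360835.6, -49646, 447584).
So ∂z/∂x = −n_x/n_z = −0.80619 and ∂z/∂y = −n_y/n_z = 0.11092.
Intercept c from Station 1: -234.3 + 1112.54 − 74.76 = 803.48.
At (1714, 177): z = −1381.8 + 19.6 + 803.48 = -558.7 m.

-559 m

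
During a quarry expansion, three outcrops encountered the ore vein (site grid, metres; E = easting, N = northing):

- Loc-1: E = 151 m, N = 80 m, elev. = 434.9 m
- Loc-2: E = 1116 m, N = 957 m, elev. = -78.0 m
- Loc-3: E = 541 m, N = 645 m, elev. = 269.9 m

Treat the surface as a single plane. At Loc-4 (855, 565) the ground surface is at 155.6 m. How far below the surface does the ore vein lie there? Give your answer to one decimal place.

Let the plane be z = a·E + b·N + c.
Loc-2−Loc-1: 965a + 877b = −512.9;  Loc-3−Loc-1: 390a + 565b = −165.
Solving gives a = −0.714011, b = 0.200822.
Then c = 434.9 − a·151 − b·80 = 526.65.
At (855, 565): z_contact = −610.48 + 113.46 + 526.65 = 29.63 m.
Depth below ground = 155.6 − 29.63 = 126.0 m.

126.0 m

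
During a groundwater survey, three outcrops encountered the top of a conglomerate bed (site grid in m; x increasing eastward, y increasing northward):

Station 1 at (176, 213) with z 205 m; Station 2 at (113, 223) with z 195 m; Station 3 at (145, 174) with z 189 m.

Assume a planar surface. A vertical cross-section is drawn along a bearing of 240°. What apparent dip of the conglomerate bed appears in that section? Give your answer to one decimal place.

Let the plane be z = a·x + b·y + c.
Station 2−Station 1: −63a + 10b = −10;  Station 3−Station 1: −31a − 39b = −16.
Solving gives a = 0.19877, b = 0.25226.
Unit vector along 240° is (sin 240°, cos 240°) = (-0.8660, -0.5000).
Slope in that direction = a·(-0.8660) + b·(-0.5000) = −0.29827.
Apparent dip = arctan|0.29827| = 16.6° (true dip is 17.8°, so apparent ≤ true as expected).

16.6°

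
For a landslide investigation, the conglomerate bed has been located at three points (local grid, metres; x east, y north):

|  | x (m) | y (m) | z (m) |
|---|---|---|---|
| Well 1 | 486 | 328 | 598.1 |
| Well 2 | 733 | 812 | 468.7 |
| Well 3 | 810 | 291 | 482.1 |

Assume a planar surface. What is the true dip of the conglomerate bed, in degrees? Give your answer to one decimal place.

20.6°

Let the plane be z = a·x + b·y + c.
Well 2−Well 1: 247a + 484b = −129.4;  Well 3−Well 1: 324a − 37b = −116.
Solving gives a = −0.36716, b = −0.07998.
Gradient magnitude |∇z| = √(a² + b²) = √(0.13481 + 0.00640) = 0.37577.
True dip = arctan(0.37577) = 20.6°, dipping toward ENE (azimuth ≈ 078°).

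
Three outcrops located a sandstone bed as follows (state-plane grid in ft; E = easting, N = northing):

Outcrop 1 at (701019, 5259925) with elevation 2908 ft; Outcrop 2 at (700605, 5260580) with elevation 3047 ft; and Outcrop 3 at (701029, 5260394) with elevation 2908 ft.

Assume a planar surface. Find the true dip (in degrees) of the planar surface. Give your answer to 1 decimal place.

18.0°

Two edge vectors: Outcrop 1→Outcrop 2 = (-414, 655, 139), Outcrop 1→Outcrop 3 = (10, 469, 0).
Normal n = (Outcrop 1→Outcrop 2) × (Outcrop 1→Outcrop 3) = (-65191, 1390, -200716).
So ∂z/∂E = −n_x/n_z = −0.32479 and ∂z/∂N = −n_y/n_z = 0.00693.
Gradient magnitude |∇z| = √(a² + b²) = √(0.10549 + 0.00005) = 0.32487.
True dip = arctan(0.32487) = 18.0°, dipping toward E (azimuth ≈ 091°).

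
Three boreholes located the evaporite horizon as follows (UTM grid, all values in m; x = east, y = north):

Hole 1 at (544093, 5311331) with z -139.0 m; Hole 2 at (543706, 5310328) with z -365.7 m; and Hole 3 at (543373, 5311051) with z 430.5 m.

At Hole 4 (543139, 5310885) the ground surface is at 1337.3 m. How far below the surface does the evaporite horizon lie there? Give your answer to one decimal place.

Two edge vectors: Hole 1→Hole 2 = (-387, -1003, -226.7), Hole 1→Hole 3 = (-720, -280, 569.5).
Normal n = (Hole 1→Hole 2) × (Hole 1→Hole 3) = (-634684.5, 383620.5, -613800).
So ∂z/∂x = −n_x/n_z = −1.034024927 and ∂z/∂y = −n_y/n_z = 0.624992669.
Intercept c from Hole 1: -139 + 562605.72 − 3319542.94 = −2757076.21.
At (543139, 5310885): z_contact = −561619.26 + 3319264.19 − 2757076.21 = 568.71 m.
Depth below ground = 1337.3 − 568.71 = 768.6 m.

768.6 m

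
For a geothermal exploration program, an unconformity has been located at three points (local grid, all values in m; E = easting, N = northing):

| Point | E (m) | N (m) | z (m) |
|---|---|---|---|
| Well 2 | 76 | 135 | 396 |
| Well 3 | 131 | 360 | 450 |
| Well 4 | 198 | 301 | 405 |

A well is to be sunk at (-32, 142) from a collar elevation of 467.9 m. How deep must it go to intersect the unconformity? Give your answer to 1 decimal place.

Two edge vectors: Well 2→Well 3 = (55, 225, 54), Well 2→Well 4 = (122, 166, 9).
Normal n = (Well 2→Well 3) × (Well 2→Well 4) = (-6939, 6093, -18320).
So ∂z/∂E = −n_x/n_z = −0.37877 and ∂z/∂N = −n_y/n_z = 0.33259.
Intercept c from Well 2: 396 + 28.79 − 44.90 = 379.89.
At (-32, 142): z_contact = 12.12 + 47.23 + 379.89 = 439.23 m.
Depth below ground = 467.9 − 439.23 = 28.7 m.

28.7 m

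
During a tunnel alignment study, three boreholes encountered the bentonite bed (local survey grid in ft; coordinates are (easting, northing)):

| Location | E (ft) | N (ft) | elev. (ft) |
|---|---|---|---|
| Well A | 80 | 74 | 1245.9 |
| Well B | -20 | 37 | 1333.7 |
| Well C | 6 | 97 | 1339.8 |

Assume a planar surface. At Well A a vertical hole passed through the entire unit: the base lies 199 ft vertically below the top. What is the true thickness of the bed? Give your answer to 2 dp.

Two edge vectors: Well A→Well B = (-100, -37, 87.8), Well A→Well C = (-74, 23, 93.9).
Normal n = (Well A→Well B) × (Well A→Well C) = (-5493.7, 2892.8, -5038).
So ∂z/∂E = −n_x/n_z = −1.09045 and ∂z/∂N = −n_y/n_z = 0.57420.
|∇z| = √(a²+b²) = 1.23239, so dip δ = arctan(1.23239) = 50.94°.
True thickness = vertical thickness × cos δ = 199 × cos 50.94° = 125.39 ft.

125.39 ft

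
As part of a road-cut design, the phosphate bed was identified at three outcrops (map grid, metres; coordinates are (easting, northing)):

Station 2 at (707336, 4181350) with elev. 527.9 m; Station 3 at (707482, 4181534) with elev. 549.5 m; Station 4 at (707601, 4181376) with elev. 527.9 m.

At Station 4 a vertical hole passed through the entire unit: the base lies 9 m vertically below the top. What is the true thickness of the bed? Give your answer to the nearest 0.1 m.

Two edge vectors: Station 2→Station 3 = (146, 184, 21.6), Station 2→Station 4 = (265, 26, 0).
Normal n = (Station 2→Station 3) × (Station 2→Station 4) = (-561.6, 5724, -44964).
So ∂z/∂E = −n_x/n_z = −0.01249 and ∂z/∂N = −n_y/n_z = 0.12730.
|∇z| = √(a²+b²) = 0.12791, so dip δ = arctan(0.12791) = 7.29°.
True thickness = vertical thickness × cos δ = 9 × cos 7.29° = 8.9 m.

8.9 m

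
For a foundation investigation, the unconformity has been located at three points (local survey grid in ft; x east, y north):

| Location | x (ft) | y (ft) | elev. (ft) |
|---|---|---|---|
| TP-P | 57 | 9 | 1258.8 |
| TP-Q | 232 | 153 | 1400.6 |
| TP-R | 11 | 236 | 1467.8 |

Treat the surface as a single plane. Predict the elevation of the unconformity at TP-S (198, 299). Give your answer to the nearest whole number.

1535 ft

Two edge vectors: TP-P→TP-Q = (175, 144, 141.8), TP-P→TP-R = (-46, 227, 209).
Normal n = (TP-P→TP-Q) × (TP-P→TP-R) = (-2092.6, -43097.8, 46349).
So ∂z/∂x = −n_x/n_z = 0.04515 and ∂z/∂y = −n_y/n_z = 0.92985.
Intercept c from TP-P: 1258.8 − 2.57 − 8.37 = 1247.86.
At (198, 299): z = 8.9 + 278.0 + 1247.86 = 1534.8 ft.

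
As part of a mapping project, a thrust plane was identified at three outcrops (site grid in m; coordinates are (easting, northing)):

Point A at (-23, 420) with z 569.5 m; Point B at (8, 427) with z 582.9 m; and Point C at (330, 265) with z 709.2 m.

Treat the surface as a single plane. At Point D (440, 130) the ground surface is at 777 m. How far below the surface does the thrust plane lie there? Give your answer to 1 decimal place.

Two edge vectors: Point A→Point B = (31, 7, 13.4), Point A→Point C = (353, -155, 139.7).
Normal n = (Point A→Point B) × (Point A→Point C) = (3054.9, 399.5, -7276).
So ∂z/∂E = −n_x/n_z = 0.41986 and ∂z/∂N = −n_y/n_z = 0.05491.
Intercept c from Point A: 569.5 + 9.66 − 23.06 = 556.10.
At (440, 130): z_contact = 184.74 + 7.14 + 556.10 = 747.97 m.
Depth below ground = 777 − 747.97 = 29.0 m.

29.0 m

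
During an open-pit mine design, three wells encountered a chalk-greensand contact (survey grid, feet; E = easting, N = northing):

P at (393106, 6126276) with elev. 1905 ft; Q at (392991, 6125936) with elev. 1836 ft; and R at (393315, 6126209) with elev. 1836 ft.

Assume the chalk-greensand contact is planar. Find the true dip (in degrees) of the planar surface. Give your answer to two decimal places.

Two edge vectors: P→Q = (-115, -340, -69), P→R = (209, -67, -69).
Normal n = (P→Q) × (P→R) = (18837, -22356, 78765).
So ∂z/∂E = −n_x/n_z = −0.23915 and ∂z/∂N = −n_y/n_z = 0.28383.
Gradient magnitude |∇z| = √(a² + b²) = √(0.05719 + 0.08056) = 0.37115.
True dip = arctan(0.37115) = 20.36°, dipping toward SE (azimuth ≈ 140°).

20.36°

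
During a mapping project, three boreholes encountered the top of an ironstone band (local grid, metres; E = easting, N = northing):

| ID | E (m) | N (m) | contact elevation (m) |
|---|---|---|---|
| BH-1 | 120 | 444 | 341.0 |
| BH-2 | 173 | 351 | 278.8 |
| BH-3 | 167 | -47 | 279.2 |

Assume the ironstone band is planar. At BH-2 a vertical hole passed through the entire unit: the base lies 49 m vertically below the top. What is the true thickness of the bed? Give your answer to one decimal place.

Let the plane be z = a·E + b·N + c.
BH-2−BH-1: 53a − 93b = −62.2;  BH-3−BH-1: 47a − 491b = −61.8.
Solving gives a = −1.14506, b = 0.01626.
|∇z| = √(a²+b²) = 1.14517, so dip δ = arctan(1.14517) = 48.87°.
True thickness = vertical thickness × cos δ = 49 × cos 48.87° = 32.2 m.

32.2 m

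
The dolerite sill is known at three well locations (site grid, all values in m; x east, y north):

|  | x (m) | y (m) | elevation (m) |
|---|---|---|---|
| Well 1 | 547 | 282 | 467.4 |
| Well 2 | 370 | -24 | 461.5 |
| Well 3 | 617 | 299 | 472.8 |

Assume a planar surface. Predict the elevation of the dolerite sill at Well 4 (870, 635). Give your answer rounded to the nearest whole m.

Let the plane be z = a·x + b·y + c.
Well 2−Well 1: −177a − 306b = −5.9;  Well 3−Well 1: 70a + 17b = 5.4.
Solving gives a = 0.08430, b = −0.02948.
Then c = 467.4 − a·547 − b·282 = 429.60.
At (870, 635): z = 73.3 − 18.7 + 429.60 = 484.2 m.

484 m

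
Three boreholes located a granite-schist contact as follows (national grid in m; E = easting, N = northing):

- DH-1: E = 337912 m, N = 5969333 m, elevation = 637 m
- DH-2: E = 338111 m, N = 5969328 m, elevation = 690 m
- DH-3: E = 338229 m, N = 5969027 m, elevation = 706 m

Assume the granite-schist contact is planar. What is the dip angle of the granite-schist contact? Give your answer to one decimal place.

15.2°

Let the plane be z = a·E + b·N + c.
DH-2−DH-1: 199a − 5b = 53;  DH-3−DH-1: 317a − 306b = 69.
Solving gives a = 0.26763, b = 0.05176.
Gradient magnitude |∇z| = √(a² + b²) = √(0.07163 + 0.00268) = 0.27259.
True dip = arctan(0.27259) = 15.2°, dipping toward W (azimuth ≈ 259°).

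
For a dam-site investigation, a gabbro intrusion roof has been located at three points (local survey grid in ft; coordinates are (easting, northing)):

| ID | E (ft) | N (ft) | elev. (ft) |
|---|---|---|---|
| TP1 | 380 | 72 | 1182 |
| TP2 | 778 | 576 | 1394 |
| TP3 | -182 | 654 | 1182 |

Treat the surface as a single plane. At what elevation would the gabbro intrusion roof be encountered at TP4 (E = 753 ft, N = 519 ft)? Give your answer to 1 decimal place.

1374.8 ft

Two edge vectors: TP1→TP2 = (398, 504, 212), TP1→TP3 = (-562, 582, 0).
Normal n = (TP1→TP2) × (TP1→TP3) = (-123384, -119144, 514884).
So ∂z/∂E = −n_x/n_z = 0.23963 and ∂z/∂N = −n_y/n_z = 0.23140.
Intercept c from TP1: 1182 − 91.06 − 16.66 = 1074.28.
At (753, 519): z = 180.4 + 120.1 + 1074.28 = 1374.8 ft.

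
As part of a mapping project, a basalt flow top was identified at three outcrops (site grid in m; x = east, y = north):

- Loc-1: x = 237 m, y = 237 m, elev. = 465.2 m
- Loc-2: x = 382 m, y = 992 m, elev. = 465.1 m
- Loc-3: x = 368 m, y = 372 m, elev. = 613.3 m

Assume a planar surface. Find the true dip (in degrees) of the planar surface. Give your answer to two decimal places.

55.14°

Let the plane be z = a·x + b·y + c.
Loc-2−Loc-1: 145a + 755b = −0.1;  Loc-3−Loc-1: 131a + 135b = 148.1.
Solving gives a = 1.40967, b = −0.27086.
Gradient magnitude |∇z| = √(a² + b²) = √(1.98717 + 0.07337) = 1.43546.
True dip = arctan(1.43546) = 55.14°, dipping toward W (azimuth ≈ 281°).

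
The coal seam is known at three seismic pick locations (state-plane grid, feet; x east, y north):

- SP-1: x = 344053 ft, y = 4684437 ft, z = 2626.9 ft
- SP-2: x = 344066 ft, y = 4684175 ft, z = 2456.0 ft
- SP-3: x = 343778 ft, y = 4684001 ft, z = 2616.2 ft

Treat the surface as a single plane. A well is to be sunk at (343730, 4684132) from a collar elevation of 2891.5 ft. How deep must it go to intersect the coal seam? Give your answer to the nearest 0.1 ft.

151.6 ft

Two edge vectors: SP-1→SP-2 = (13, -262, -170.9), SP-1→SP-3 = (-275, -436, -10.7).
Normal n = (SP-1→SP-2) × (SP-1→SP-3) = (-71709, 47136.6, -77718).
So ∂z/∂x = −n_x/n_z = −0.922682004 and ∂z/∂y = −n_y/n_z = 0.606508145.
Intercept c from SP-1: 2626.9 + 317451.51 − 2841149.19 = −2521070.78.
At (343730, 4684132): z_contact = −317153.49 + 2840964.21 − 2521070.78 = 2739.94 ft.
Depth below ground = 2891.5 − 2739.94 = 151.6 ft.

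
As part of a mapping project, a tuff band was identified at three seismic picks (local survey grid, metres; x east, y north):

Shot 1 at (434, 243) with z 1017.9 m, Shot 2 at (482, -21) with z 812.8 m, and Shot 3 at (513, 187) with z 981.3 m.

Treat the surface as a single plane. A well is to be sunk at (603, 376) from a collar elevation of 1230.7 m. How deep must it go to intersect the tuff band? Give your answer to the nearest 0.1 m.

90.1 m

Two edge vectors: Shot 1→Shot 2 = (48, -264, -205.1), Shot 1→Shot 3 = (79, -56, -36.6).
Normal n = (Shot 1→Shot 2) × (Shot 1→Shot 3) = (-1823.2, -14446.1, 18168).
So ∂z/∂x = −n_x/n_z = 0.10035 and ∂z/∂y = −n_y/n_z = 0.79514.
Intercept c from Shot 1: 1017.9 − 43.55 − 193.22 = 781.13.
At (603, 376): z_contact = 60.51 + 298.97 + 781.13 = 1140.61 m.
Depth below ground = 1230.7 − 1140.61 = 90.1 m.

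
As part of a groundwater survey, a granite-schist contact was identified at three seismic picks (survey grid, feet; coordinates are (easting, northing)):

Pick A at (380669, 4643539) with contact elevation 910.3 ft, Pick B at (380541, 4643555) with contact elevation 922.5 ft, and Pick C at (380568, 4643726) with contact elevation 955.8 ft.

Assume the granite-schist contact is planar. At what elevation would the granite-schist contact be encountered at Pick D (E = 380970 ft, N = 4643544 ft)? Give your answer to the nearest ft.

890 ft

Let the plane be z = a·E + b·N + c.
Pick B−Pick A: −128a + 16b = 12.2;  Pick C−Pick A: −101a + 187b = 45.5.
Solving gives a = −0.06959677, b = 0.20572581.
Then c = 910.3 − a·380669 − b·4643539 = −927892.17.
At (380970, 4643544): z = −26514.3 + 955296.8 − 927892.17 = 890.4 ft.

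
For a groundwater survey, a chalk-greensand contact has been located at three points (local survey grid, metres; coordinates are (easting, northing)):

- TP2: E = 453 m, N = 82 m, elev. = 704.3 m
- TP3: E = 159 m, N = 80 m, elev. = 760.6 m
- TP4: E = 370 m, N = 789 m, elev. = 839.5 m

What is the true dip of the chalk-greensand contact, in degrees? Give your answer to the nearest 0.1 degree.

14.4°

Let the plane be z = a·E + b·N + c.
TP3−TP2: −294a − 2b = 56.3;  TP4−TP2: −83a + 707b = 135.2.
Solving gives a = −0.19264, b = 0.16861.
Gradient magnitude |∇z| = √(a² + b²) = √(0.03711 + 0.02843) = 0.25601.
True dip = arctan(0.25601) = 14.4°, dipping toward SE (azimuth ≈ 131°).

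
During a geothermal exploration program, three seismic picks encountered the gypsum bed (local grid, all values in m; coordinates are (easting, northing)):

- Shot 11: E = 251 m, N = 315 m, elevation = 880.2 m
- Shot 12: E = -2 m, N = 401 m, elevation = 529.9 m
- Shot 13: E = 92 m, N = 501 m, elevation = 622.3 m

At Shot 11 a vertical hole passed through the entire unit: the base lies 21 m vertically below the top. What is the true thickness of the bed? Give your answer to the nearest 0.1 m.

Two edge vectors: Shot 11→Shot 12 = (-253, 86, -350.3), Shot 11→Shot 13 = (-159, 186, -257.9).
Normal n = (Shot 11→Shot 12) × (Shot 11→Shot 13) = (42976.4, -9551, -33384).
So ∂z/∂E = −n_x/n_z = 1.28734 and ∂z/∂N = −n_y/n_z = −0.28610.
|∇z| = √(a²+b²) = 1.31874, so dip δ = arctan(1.31874) = 52.83°.
True thickness = vertical thickness × cos δ = 21 × cos 52.83° = 12.7 m.

12.7 m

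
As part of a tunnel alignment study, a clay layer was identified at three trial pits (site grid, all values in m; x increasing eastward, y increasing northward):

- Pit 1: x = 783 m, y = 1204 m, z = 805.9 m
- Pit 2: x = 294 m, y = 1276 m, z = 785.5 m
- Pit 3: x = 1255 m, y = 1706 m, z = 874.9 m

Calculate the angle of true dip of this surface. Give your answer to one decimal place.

Two edge vectors: Pit 1→Pit 2 = (-489, 72, -20.4), Pit 1→Pit 3 = (472, 502, 69).
Normal n = (Pit 1→Pit 2) × (Pit 1→Pit 3) = (15208.8, 24112.2, -279462).
So ∂z/∂x = −n_x/n_z = 0.05442 and ∂z/∂y = −n_y/n_z = 0.08628.
Gradient magnitude |∇z| = √(a² + b²) = √(0.00296 + 0.00744) = 0.10201.
True dip = arctan(0.10201) = 5.8°, dipping toward SSW (azimuth ≈ 212°).

5.8°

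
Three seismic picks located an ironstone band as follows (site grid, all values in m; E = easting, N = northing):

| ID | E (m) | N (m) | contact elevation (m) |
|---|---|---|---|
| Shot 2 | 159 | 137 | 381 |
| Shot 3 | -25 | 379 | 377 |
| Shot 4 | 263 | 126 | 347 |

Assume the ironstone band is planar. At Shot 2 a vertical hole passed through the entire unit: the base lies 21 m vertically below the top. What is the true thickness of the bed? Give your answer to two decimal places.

Let the plane be z = a·E + b·N + c.
Shot 3−Shot 2: −184a + 242b = −4;  Shot 4−Shot 2: 104a − 11b = −34.
Solving gives a = −0.35741, b = −0.28828.
|∇z| = √(a²+b²) = 0.45919, so dip δ = arctan(0.45919) = 24.66°.
True thickness = vertical thickness × cos δ = 21 × cos 24.66° = 19.08 m.

19.08 m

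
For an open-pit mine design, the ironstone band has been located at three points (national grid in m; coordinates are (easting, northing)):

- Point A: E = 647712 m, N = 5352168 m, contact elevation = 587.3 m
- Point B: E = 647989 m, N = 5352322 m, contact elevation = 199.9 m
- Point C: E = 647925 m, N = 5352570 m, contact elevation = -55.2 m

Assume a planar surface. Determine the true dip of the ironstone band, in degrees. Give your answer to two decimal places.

54.73°

Two edge vectors: Point A→Point B = (277, 154, -387.4), Point A→Point C = (213, 402, -642.5).
Normal n = (Point A→Point B) × (Point A→Point C) = (56789.8, 95456.3, 78552).
So ∂z/∂E = −n_x/n_z = −0.72296 and ∂z/∂N = −n_y/n_z = −1.21520.
Gradient magnitude |∇z| = √(a² + b²) = √(0.52267 + 1.47671) = 1.41399.
True dip = arctan(1.41399) = 54.73°, dipping toward NNE (azimuth ≈ 031°).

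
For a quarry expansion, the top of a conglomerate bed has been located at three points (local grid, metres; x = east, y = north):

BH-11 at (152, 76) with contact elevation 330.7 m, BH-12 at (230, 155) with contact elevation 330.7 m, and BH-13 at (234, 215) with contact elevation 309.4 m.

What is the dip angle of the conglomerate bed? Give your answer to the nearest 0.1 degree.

Two edge vectors: BH-11→BH-12 = (78, 79, 0), BH-11→BH-13 = (82, 139, -21.3).
Normal n = (BH-11→BH-12) × (BH-11→BH-13) = (-1682.7, 1661.4, 4364).
So ∂z/∂x = −n_x/n_z = 0.38559 and ∂z/∂y = −n_y/n_z = −0.38071.
Gradient magnitude |∇z| = √(a² + b²) = √(0.14868 + 0.14494) = 0.54186.
True dip = arctan(0.54186) = 28.5°, dipping toward NW (azimuth ≈ 315°).

28.5°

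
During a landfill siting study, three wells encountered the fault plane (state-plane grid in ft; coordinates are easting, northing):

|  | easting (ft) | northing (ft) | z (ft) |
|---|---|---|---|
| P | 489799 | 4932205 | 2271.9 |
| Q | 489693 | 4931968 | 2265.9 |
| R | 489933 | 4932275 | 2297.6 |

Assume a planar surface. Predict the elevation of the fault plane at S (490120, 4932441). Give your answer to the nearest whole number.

Two edge vectors: P→Q = (-106, -237, -6), P→R = (134, 70, 25.7).
Normal n = (P→Q) × (P→R) = (-5670.9, 1920.2, 24338).
So ∂z/∂easting = −n_x/n_z = 0.23300600 and ∂z/∂northing = −n_y/n_z = −0.07889720.
Intercept c from P: 2271.9 − 114126.11 + 389137.15 = 277282.95.
At (490120, 4932441): z = 114200.9 − 389155.8 + 277282.95 = 2328.1 ft.

2328 ft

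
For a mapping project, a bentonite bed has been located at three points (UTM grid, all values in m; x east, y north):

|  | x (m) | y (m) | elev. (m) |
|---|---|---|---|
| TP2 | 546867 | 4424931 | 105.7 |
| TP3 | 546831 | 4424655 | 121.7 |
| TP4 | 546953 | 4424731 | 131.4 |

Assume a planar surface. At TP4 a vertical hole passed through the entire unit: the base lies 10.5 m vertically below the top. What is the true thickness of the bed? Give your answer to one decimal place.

Two edge vectors: TP2→TP3 = (-36, -276, 16), TP2→TP4 = (86, -200, 25.7).
Normal n = (TP2→TP3) × (TP2→TP4) = (-3893.2, 2301.2, 30936).
So ∂z/∂x = −n_x/n_z = 0.12585 and ∂z/∂y = −n_y/n_z = −0.07439.
|∇z| = √(a²+b²) = 0.14619, so dip δ = arctan(0.14619) = 8.32°.
True thickness = vertical thickness × cos δ = 10.5 × cos 8.32° = 10.4 m.

10.4 m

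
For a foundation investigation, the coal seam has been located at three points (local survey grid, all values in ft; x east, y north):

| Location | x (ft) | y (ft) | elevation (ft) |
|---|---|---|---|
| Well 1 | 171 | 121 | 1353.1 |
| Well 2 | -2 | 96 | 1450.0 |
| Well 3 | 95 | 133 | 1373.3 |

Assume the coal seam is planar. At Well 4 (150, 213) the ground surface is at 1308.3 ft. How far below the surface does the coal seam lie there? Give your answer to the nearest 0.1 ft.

35.9 ft

Two edge vectors: Well 1→Well 2 = (-173, -25, 96.9), Well 1→Well 3 = (-76, 12, 20.2).
Normal n = (Well 1→Well 2) × (Well 1→Well 3) = (-1667.8, -3869.8, -3976).
So ∂z/∂x = −n_x/n_z = −0.41947 and ∂z/∂y = −n_y/n_z = −0.97329.
Intercept c from Well 1: 1353.1 + 71.73 + 117.77 = 1542.60.
At (150, 213): z_contact = −62.92 − 207.31 + 1542.60 = 1272.37 ft.
Depth below ground = 1308.3 − 1272.37 = 35.9 ft.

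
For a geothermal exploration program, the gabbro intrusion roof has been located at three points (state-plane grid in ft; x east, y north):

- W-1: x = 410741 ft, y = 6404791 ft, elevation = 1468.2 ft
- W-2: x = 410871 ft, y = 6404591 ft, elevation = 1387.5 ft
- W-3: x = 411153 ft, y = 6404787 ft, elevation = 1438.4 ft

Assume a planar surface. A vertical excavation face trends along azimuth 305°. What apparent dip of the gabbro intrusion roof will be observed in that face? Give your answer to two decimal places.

14.69°

Two edge vectors: W-1→W-2 = (130, -200, -80.7), W-1→W-3 = (412, -4, -29.8).
Normal n = (W-1→W-2) × (W-1→W-3) = (5637.2, -29374.4, 81880).
So ∂z/∂x = −n_x/n_z = −0.06885 and ∂z/∂y = −n_y/n_z = 0.35875.
Unit vector along 305° is (sin 305°, cos 305°) = (-0.8192, 0.5736).
Slope in that direction = a·(-0.8192) + b·(0.5736) = 0.26217.
Apparent dip = arctan|0.26217| = 14.69° (true dip is 20.1°, so apparent ≤ true as expected).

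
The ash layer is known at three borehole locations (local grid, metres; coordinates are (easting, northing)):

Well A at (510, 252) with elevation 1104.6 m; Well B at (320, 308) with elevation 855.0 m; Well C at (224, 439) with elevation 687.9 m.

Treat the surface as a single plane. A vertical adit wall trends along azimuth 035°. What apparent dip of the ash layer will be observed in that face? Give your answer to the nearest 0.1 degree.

Two edge vectors: Well A→Well B = (-190, 56, -249.6), Well A→Well C = (-286, 187, -416.7).
Normal n = (Well A→Well B) × (Well A→Well C) = (23340, -7787.4, -19514).
So ∂z/∂E = −n_x/n_z = 1.19606 and ∂z/∂N = −n_y/n_z = −0.39907.
Unit vector along 035° is (sin 35°, cos 35°) = (0.5736, 0.8192).
Slope in that direction = a·(0.5736) + b·(0.8192) = 0.35914.
Apparent dip = arctan|0.35914| = 19.8° (true dip is 51.6°, so apparent ≤ true as expected).

19.8°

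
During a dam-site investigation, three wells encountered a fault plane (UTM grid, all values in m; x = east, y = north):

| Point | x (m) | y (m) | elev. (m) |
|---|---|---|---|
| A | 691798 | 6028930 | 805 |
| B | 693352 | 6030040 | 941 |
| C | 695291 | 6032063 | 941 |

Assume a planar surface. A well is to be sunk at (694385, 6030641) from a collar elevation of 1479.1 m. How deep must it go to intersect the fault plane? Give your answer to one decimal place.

411.3 m

Let the plane be z = a·x + b·y + c.
B−A: 1554a + 1110b = 136;  C−A: 3493a + 3133b = 136.
Solving gives a = 0.277500071, b = −0.265977576.
Then c = 805 − a·691798 − b·6028930 = 1412391.20.
At (694385, 6030641): z_contact = 192691.89 − 1604015.28 + 1412391.20 = 1067.81 m.
Depth below ground = 1479.1 − 1067.81 = 411.3 m.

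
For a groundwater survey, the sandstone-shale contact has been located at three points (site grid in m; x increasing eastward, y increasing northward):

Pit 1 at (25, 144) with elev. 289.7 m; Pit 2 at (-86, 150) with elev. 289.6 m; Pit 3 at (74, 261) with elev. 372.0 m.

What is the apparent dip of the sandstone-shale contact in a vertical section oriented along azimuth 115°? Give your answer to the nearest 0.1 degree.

Two edge vectors: Pit 1→Pit 2 = (-111, 6, -0.1), Pit 1→Pit 3 = (49, 117, 82.3).
Normal n = (Pit 1→Pit 2) × (Pit 1→Pit 3) = (505.5, 9130.4, -13281).
So ∂z/∂x = −n_x/n_z = 0.03806 and ∂z/∂y = −n_y/n_z = 0.68748.
Unit vector along 115° is (sin 115°, cos 115°) = (0.9063, -0.4226).
Slope in that direction = a·(0.9063) + b·(-0.4226) = −0.25605.
Apparent dip = arctan|0.25605| = 14.4° (true dip is 34.5°, so apparent ≤ true as expected).

14.4°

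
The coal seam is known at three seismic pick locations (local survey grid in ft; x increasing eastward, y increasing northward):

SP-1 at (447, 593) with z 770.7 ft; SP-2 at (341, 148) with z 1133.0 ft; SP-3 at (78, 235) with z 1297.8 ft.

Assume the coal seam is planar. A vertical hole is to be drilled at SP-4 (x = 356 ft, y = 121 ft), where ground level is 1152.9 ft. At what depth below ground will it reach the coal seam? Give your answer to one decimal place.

15.7 ft

Two edge vectors: SP-1→SP-2 = (-106, -445, 362.3), SP-1→SP-3 = (-369, -358, 527.1).
Normal n = (SP-1→SP-2) × (SP-1→SP-3) = (-104856.1, -77816.1, -126257).
So ∂z/∂x = −n_x/n_z = −0.83050 and ∂z/∂y = −n_y/n_z = −0.61633.
Intercept c from SP-1: 770.7 + 371.23 + 365.48 = 1507.42.
At (356, 121): z_contact = −295.66 − 74.58 + 1507.42 = 1137.18 ft.
Depth below ground = 1152.9 − 1137.18 = 15.7 ft.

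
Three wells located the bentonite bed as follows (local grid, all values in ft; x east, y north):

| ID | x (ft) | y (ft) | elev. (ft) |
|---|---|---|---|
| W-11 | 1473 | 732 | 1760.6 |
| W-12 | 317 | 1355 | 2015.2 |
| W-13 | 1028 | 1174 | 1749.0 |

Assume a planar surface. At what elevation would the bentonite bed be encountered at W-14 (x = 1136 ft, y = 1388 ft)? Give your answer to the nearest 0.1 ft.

Let the plane be z = a·x + b·y + c.
W-12−W-11: −1156a + 623b = 254.6;  W-13−W-11: −445a + 442b = −11.6.
Solving gives a = −0.512415, b = −0.542137.
Then c = 1760.6 − a·1473 − b·732 = 2912.23.
At (1136, 1388): z = −582.1 − 752.5 + 2912.23 = 1577.6 ft.

1577.6 ft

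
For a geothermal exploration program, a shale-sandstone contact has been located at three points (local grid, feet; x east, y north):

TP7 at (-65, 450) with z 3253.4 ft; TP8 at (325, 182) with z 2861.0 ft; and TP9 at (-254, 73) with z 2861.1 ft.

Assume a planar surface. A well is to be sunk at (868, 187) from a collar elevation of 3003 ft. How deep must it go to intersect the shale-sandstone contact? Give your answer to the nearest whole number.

Two edge vectors: TP7→TP8 = (390, -268, -392.4), TP7→TP9 = (-189, -377, -392.3).
Normal n = (TP7→TP8) × (TP7→TP9) = (-42798.4, 227160.6, -197682).
So ∂z/∂x = −n_x/n_z = −0.21650 and ∂z/∂y = −n_y/n_z = 1.14912.
Intercept c from TP7: 3253.4 − 14.07 − 517.10 = 2722.22.
At (868, 187): z_contact = −187.9 + 214.9 + 2722.22 = 2749.2 ft.
Depth below ground = 3003 − 2749.2 = 254 ft.

254 ft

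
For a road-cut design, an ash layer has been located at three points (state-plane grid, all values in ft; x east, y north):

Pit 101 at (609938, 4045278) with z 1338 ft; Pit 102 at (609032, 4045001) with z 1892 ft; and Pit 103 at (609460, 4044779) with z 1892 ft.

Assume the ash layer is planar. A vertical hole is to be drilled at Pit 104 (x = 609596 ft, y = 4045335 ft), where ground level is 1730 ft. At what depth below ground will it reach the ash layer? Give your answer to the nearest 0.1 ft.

302.7 ft

Let the plane be z = a·x + b·y + c.
Pit 102−Pit 101: −906a − 277b = 554;  Pit 103−Pit 101: −478a − 499b = 554.
Solving gives a = −0.384712595, b = −0.741698156.
Then c = 1338 − a·609938 − b·4045278 = 3236364.06.
At (609596, 4045335): z_contact = −234519.26 − 3000417.51 + 3236364.06 = 1427.29 ft.
Depth below ground = 1730 − 1427.29 = 302.7 ft.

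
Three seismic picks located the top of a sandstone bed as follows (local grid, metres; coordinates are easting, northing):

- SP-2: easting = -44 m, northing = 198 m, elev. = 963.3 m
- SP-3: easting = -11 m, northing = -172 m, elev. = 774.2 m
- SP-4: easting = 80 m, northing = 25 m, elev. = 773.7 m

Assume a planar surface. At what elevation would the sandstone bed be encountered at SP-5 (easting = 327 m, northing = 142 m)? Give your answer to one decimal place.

593.6 m

Let the plane be z = a·easting + b·northing + c.
SP-3−SP-2: 33a − 370b = −189.1;  SP-4−SP-2: 124a − 173b = −189.6.
Solving gives a = −0.93196, b = 0.42796.
Then c = 963.3 − a·-44 − b·198 = 837.56.
At (327, 142): z = −304.8 + 60.8 + 837.56 = 593.6 m.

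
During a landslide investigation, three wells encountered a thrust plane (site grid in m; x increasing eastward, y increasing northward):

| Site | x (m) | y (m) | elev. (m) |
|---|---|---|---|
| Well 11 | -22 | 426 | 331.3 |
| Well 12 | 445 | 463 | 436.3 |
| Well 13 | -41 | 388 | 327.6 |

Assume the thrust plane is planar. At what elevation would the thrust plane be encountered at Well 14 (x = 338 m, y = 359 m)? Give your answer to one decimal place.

Two edge vectors: Well 11→Well 12 = (467, 37, 105), Well 11→Well 13 = (-19, -38, -3.7).
Normal n = (Well 11→Well 12) × (Well 11→Well 13) = (3853.1, -267.1, -17043).
So ∂z/∂x = −n_x/n_z = 0.22608 and ∂z/∂y = −n_y/n_z = −0.01567.
Intercept c from Well 11: 331.3 + 4.97 + 6.68 = 342.95.
At (338, 359): z = 76.4 − 5.6 + 342.95 = 413.7 m.

413.7 m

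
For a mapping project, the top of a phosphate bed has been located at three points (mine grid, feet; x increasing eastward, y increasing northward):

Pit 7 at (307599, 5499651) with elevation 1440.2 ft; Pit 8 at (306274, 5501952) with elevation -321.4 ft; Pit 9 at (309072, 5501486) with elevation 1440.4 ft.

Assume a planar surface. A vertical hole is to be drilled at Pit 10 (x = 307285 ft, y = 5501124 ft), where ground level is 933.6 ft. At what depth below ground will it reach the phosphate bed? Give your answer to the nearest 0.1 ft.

Let the plane be z = a·x + b·y + c.
Pit 8−Pit 7: −1325a + 2301b = −1761.6;  Pit 9−Pit 7: 1473a + 1835b = 0.2.
Solving gives a = 0.555426244, b = −0.445745427.
Then c = 1440.2 − a·307599 − b·5499651 = 2282035.92.
At (307285, 5501124): z_contact = 170674.15 − 2452100.86 + 2282035.92 = 609.21 ft.
Depth below ground = 933.6 − 609.21 = 324.4 ft.

324.4 ft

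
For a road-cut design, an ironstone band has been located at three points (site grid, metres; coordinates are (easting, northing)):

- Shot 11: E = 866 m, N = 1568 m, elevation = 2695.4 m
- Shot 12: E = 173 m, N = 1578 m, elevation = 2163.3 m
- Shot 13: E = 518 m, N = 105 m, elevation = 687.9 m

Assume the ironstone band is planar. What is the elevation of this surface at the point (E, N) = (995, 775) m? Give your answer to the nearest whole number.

1857 m

Two edge vectors: Shot 11→Shot 12 = (-693, 10, -532.1), Shot 11→Shot 13 = (-348, -1463, -2007.5).
Normal n = (Shot 11→Shot 12) × (Shot 11→Shot 13) = (-798537.3, -1206026.7, 1017339).
So ∂z/∂E = −n_x/n_z = 0.78493 and ∂z/∂N = −n_y/n_z = 1.18547.
Intercept c from Shot 11: 2695.4 − 679.75 − 1858.82 = 156.83.
At (995, 775): z = 781.0 + 918.7 + 156.83 = 1856.6 m.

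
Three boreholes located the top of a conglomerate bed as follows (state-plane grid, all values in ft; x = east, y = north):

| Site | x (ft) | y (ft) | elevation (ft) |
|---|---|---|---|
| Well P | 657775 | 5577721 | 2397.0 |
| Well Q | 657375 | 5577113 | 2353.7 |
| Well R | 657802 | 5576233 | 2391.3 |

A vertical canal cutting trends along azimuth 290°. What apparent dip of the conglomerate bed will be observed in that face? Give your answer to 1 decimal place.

Two edge vectors: Well P→Well Q = (-400, -608, -43.3), Well P→Well R = (27, -1488, -5.7).
Normal n = (Well P→Well Q) × (Well P→Well R) = (-60964.8, -3449.1, 611616).
So ∂z/∂x = −n_x/n_z = 0.09968 and ∂z/∂y = −n_y/n_z = 0.00564.
Unit vector along 290° is (sin 290°, cos 290°) = (-0.9397, 0.3420).
Slope in that direction = a·(-0.9397) + b·(0.3420) = −0.09174.
Apparent dip = arctan|0.09174| = 5.2° (true dip is 5.7°, so apparent ≤ true as expected).

5.2°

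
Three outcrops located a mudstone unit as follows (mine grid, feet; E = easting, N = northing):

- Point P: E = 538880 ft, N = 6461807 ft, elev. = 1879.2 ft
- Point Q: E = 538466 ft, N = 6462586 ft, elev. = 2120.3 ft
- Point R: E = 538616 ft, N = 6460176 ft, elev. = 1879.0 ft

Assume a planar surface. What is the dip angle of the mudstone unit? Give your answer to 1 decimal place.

24.3°

Let the plane be z = a·E + b·N + c.
Point Q−Point P: −414a + 779b = 241.1;  Point R−Point P: −264a − 1631b = −0.2.
Solving gives a = −0.44623, b = 0.07235.
Gradient magnitude |∇z| = √(a² + b²) = √(0.19912 + 0.00523) = 0.45206.
True dip = arctan(0.45206) = 24.3°, dipping toward E (azimuth ≈ 099°).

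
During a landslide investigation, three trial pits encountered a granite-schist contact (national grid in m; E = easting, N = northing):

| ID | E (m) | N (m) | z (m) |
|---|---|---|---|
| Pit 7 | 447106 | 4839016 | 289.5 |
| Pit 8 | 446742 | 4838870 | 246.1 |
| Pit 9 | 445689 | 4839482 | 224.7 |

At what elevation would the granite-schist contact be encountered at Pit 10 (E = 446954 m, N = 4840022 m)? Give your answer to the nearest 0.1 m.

Let the plane be z = a·E + b·N + c.
Pit 8−Pit 7: −364a − 146b = −43.4;  Pit 9−Pit 7: −1417a + 466b = −64.8.
Solving gives a = 0.078843896, b = 0.100690560.
Then c = 289.5 − a·447106 − b·4839016 = −522205.31.
At (446954, 4840022): z = 35239.6 + 487344.5 − 522205.31 = 378.8 m.

378.8 m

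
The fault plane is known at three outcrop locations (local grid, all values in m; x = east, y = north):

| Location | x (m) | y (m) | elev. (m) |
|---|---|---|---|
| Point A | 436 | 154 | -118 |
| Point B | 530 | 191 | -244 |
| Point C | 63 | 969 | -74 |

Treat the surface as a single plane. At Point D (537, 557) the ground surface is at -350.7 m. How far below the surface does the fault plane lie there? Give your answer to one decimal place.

74.9 m

Two edge vectors: Point A→Point B = (94, 37, -126), Point A→Point C = (-373, 815, 44).
Normal n = (Point A→Point B) × (Point A→Point C) = (104318, 42862, 90411).
So ∂z/∂x = −n_x/n_z = −1.15382 and ∂z/∂y = −n_y/n_z = −0.47408.
Intercept c from Point A: -118 + 503.07 + 73.01 = 458.07.
At (537, 557): z_contact = −619.60 − 264.06 + 458.07 = -425.59 m.
Depth below ground = -350.7 − (-425.59) = 74.9 m.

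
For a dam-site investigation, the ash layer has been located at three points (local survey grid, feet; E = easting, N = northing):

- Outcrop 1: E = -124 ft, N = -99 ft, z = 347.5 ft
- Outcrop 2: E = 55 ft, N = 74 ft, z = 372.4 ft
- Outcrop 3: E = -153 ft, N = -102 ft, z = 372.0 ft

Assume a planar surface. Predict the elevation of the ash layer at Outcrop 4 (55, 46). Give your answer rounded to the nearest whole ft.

Let the plane be z = a·E + b·N + c.
Outcrop 2−Outcrop 1: 179a + 173b = 24.9;  Outcrop 3−Outcrop 1: −29a − 3b = 24.5.
Solving gives a = −0.96277, b = 1.14009.
Then c = 347.5 − a·-124 − b·-99 = 340.99.
At (55, 46): z = −53.0 + 52.4 + 340.99 = 340.5 ft.

340 ft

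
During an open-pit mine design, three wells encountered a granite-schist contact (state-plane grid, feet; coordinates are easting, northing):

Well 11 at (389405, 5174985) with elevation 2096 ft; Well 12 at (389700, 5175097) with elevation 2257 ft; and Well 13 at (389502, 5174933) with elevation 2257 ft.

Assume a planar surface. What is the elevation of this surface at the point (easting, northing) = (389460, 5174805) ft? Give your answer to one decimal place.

Let the plane be z = a·easting + b·northing + c.
Well 12−Well 11: 295a + 112b = 161;  Well 13−Well 11: 97a − 52b = 161.
Solving gives a = 1.007632423, b = −1.216531827.
Then c = 2096 − a·389405 − b·5174985 = 5905252.85.
At (389460, 5174805): z = 392432.5 − 6295315.0 + 5905252.85 = 2370.4 ft.

2370.4 ft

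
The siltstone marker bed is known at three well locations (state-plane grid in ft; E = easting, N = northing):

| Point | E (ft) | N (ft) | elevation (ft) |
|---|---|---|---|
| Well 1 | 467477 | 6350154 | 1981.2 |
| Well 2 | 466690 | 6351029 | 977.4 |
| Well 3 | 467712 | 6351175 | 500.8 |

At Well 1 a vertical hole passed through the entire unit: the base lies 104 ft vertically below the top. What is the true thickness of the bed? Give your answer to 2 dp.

Two edge vectors: Well 1→Well 2 = (-787, 875, -1003.8), Well 1→Well 3 = (235, 1021, -1480.4).
Normal n = (Well 1→Well 2) × (Well 1→Well 3) = (-270470.2, -1400967.8, -1009152).
So ∂z/∂E = −n_x/n_z = −0.26802 and ∂z/∂N = −n_y/n_z = −1.38826.
|∇z| = √(a²+b²) = 1.41390, so dip δ = arctan(1.41390) = 54.73°.
True thickness = vertical thickness × cos δ = 104 × cos 54.73° = 60.05 ft.

60.05 ft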